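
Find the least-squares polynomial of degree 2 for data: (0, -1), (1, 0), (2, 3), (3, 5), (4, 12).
-29/35 + (-3/70)x + (11/14)x²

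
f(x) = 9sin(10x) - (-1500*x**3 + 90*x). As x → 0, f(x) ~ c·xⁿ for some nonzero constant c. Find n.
5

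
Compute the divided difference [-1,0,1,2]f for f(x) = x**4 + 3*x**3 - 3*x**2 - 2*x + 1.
5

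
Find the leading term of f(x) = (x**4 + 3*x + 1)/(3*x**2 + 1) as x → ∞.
x**2/3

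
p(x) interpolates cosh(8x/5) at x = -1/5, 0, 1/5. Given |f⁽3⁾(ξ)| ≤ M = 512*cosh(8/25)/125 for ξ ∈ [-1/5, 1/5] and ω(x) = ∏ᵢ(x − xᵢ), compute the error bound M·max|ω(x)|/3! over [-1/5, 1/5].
512*sqrt(3)*cosh(8/25)/421875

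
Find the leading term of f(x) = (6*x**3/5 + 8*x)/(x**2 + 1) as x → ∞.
6*x/5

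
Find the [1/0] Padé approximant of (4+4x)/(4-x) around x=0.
5*x/4 + 1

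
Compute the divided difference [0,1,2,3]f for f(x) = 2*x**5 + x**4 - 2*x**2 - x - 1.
56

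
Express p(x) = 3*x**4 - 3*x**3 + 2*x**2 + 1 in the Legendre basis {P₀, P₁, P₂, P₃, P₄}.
(34/15)P₀ + (-9/5)P₁ + (64/21)P₂ + (-6/5)P₃ + (24/35)P₄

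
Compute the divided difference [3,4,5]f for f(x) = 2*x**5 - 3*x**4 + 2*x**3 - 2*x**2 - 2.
1051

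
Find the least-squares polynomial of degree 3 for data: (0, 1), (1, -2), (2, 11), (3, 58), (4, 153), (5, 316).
61/63 + (-1031/189)x + (-37/126)x² + (151/54)x³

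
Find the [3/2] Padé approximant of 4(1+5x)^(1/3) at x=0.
(700*x**3/81 + 140*x**2/3 + 28*x + 4)/(50*x**2/9 + 16*x/3 + 1)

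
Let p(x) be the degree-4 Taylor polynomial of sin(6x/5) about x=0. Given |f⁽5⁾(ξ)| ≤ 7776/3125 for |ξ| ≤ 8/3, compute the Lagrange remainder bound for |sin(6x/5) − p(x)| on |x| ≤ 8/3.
131072/46875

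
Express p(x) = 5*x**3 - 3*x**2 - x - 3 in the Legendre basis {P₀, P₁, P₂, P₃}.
(-4)P₀ + (2)P₁ + (-2)P₂ + (2)P₃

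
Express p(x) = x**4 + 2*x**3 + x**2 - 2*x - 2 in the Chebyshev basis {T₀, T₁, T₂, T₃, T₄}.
(-9/8)T₀ + (-1/2)T₁ + T₂ + (1/2)T₃ + (1/8)T₄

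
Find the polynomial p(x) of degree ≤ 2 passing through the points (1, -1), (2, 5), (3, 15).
2*x**2 - 3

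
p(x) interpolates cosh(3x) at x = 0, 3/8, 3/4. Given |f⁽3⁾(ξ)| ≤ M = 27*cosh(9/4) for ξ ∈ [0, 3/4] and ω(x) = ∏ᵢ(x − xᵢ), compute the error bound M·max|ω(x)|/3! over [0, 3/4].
27*sqrt(3)*cosh(9/4)/512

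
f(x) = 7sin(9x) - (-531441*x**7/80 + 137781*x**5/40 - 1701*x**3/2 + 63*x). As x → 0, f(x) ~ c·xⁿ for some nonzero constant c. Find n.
9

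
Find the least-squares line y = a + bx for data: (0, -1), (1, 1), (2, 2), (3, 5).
a = -11/10, b = 19/10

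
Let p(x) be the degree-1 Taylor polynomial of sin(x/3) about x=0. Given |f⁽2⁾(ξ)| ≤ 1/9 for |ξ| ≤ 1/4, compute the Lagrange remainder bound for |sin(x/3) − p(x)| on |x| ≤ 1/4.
1/288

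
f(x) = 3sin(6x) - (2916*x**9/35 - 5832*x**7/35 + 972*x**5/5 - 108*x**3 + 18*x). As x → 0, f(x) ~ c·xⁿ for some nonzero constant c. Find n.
11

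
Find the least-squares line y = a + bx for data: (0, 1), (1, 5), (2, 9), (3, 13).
a = 1, b = 4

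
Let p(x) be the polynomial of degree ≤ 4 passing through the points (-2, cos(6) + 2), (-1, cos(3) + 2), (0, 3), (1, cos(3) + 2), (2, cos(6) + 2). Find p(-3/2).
21*cos(3)/16 + 15*cos(6)/64 + 93/64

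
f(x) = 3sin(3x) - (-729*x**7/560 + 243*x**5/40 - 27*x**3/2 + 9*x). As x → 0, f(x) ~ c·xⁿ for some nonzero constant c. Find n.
9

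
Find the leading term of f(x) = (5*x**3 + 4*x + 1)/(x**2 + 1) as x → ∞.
5*x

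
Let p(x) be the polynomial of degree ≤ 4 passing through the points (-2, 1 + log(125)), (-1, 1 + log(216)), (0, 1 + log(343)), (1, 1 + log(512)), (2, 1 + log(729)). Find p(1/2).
1 + log(392*2**(3/4)*3**(19/64)*5**(9/128)*7**(7/64)/3)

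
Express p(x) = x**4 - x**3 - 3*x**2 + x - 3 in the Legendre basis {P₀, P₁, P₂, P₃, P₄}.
(-19/5)P₀ + (2/5)P₁ + (-10/7)P₂ + (-2/5)P₃ + (8/35)P₄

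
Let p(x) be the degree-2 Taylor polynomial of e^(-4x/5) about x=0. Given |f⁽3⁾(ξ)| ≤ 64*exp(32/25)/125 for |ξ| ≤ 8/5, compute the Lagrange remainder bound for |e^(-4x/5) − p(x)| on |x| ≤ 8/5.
16384*exp(32/25)/46875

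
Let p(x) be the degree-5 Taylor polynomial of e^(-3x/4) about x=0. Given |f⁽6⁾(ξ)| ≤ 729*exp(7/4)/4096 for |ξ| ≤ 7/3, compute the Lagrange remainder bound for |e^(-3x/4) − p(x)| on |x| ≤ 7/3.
117649*exp(7/4)/2949120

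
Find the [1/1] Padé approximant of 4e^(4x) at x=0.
(8*x + 4)/(1 - 2*x)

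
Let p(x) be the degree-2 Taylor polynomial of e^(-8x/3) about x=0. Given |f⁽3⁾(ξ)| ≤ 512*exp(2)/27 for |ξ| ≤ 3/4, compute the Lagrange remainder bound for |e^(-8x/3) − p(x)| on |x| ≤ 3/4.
4*exp(2)/3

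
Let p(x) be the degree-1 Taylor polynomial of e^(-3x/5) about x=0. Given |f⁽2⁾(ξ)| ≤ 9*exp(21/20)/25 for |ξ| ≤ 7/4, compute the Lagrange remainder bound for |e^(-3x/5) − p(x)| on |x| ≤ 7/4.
441*exp(21/20)/800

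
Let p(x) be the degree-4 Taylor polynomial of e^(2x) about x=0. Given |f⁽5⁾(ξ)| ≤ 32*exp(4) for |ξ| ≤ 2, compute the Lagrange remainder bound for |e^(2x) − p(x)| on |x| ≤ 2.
128*exp(4)/15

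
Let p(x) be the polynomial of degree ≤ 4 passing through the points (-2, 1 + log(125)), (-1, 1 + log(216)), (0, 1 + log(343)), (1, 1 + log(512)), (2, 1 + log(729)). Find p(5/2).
1 + log(340405734249*2**(1/4)*3**(35/64)*5**(105/128)*7**(55/64)/17179869184)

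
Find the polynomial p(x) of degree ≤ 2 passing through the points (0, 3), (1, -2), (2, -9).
-x**2 - 4*x + 3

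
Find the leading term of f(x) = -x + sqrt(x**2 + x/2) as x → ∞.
1/4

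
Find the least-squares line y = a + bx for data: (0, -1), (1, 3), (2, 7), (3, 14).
a = -8/5, b = 49/10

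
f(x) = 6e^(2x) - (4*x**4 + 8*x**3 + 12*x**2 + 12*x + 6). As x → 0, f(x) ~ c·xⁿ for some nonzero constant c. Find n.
5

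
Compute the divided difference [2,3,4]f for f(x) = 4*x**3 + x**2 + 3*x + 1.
37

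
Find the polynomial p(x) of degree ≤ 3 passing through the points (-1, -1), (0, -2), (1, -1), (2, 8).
x**3 + x**2 - x - 2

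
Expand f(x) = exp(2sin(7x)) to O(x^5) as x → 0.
1 + 14*x + 98*x**2 + 343*x**3 + O(x**5)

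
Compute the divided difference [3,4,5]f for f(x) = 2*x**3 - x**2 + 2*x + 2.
23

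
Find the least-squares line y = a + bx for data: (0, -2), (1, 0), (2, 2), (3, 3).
a = -9/5, b = 17/10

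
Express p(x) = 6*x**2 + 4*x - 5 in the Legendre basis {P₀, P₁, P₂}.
(-3)P₀ + (4)P₁ + (4)P₂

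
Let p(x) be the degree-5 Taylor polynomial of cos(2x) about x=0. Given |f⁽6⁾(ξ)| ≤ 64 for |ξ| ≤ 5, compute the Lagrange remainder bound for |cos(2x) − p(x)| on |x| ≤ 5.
12500/9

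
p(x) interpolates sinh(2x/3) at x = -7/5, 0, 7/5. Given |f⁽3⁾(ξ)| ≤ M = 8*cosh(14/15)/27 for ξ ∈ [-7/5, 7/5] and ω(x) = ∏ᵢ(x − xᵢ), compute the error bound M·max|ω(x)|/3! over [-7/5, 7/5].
2744*sqrt(3)*cosh(14/15)/91125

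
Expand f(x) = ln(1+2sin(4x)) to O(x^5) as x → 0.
8*x - 32*x**2 + 448*x**3/3 - 2560*x**4/3 + O(x**5)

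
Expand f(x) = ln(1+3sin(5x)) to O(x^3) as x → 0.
15*x - 225*x**2/2 + O(x**3)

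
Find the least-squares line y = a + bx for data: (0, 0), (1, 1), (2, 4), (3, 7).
a = -3/5, b = 12/5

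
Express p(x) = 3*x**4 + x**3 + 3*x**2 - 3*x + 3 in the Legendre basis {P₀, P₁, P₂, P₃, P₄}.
(23/5)P₀ + (-12/5)P₁ + (26/7)P₂ + (2/5)P₃ + (24/35)P₄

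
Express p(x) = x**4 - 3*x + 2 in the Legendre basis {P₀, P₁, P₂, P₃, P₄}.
(11/5)P₀ + (-3)P₁ + (4/7)P₂ + (8/35)P₄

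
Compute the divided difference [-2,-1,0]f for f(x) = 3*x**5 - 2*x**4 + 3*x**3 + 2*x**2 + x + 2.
-66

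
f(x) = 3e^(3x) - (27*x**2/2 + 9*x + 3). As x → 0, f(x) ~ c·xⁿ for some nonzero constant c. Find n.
3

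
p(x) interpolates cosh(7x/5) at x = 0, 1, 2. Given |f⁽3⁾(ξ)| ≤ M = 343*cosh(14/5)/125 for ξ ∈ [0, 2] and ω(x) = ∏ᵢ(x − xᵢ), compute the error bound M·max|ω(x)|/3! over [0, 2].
343*sqrt(3)*cosh(14/5)/3375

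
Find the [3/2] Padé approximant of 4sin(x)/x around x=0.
(4 - 7*x**2/15)/(x**2/20 + 1)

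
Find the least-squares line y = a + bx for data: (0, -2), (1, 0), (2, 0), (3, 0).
a = -7/5, b = 3/5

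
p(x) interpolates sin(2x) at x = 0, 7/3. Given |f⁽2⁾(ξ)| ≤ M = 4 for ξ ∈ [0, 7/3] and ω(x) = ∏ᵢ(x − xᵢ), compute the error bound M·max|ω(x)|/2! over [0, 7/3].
49/18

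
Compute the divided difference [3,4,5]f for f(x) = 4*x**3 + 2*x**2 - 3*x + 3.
50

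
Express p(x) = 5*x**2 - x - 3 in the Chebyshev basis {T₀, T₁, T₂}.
(-1/2)T₀ - T₁ + (5/2)T₂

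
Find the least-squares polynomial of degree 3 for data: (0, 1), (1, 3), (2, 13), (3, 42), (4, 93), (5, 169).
83/63 + (-607/189)x + (379/126)x² + (47/54)x³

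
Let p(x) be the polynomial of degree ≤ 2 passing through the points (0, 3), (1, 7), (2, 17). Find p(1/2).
17/4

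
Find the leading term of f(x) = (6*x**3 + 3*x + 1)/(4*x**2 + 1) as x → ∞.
3*x/2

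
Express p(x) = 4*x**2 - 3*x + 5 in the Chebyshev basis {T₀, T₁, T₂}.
(7)T₀ + (-3)T₁ + (2)T₂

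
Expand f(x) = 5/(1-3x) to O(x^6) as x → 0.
5 + 15*x + 45*x**2 + 135*x**3 + 405*x**4 + 1215*x**5 + O(x**6)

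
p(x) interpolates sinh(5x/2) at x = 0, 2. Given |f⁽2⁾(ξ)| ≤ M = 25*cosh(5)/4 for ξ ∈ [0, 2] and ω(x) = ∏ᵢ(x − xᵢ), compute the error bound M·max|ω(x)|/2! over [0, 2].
25*cosh(5)/8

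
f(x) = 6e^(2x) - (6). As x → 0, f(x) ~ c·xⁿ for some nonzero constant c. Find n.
1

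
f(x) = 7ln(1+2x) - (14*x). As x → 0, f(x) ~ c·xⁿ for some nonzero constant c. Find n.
2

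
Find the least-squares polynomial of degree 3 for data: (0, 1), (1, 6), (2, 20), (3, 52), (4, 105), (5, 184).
74/63 + (95/189)x + (361/126)x² + (47/54)x³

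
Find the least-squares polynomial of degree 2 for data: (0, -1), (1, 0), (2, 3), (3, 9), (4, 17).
-34/35 + (-5/14)x + (17/14)x²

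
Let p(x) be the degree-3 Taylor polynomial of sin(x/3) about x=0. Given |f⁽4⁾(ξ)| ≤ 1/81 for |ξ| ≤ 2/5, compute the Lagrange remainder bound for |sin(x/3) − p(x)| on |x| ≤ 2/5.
2/151875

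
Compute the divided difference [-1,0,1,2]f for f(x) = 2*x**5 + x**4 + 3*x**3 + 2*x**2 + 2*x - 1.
15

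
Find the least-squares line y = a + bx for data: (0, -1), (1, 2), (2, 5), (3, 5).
a = -2/5, b = 21/10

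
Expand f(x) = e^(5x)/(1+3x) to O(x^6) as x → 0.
1 + 2*x + 13*x**2/2 + 4*x**3/3 + 529*x**4/24 - 481*x**5/12 + O(x**6)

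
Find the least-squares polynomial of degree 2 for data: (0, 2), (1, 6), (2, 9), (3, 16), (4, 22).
15/7 + (19/7)x + (4/7)x²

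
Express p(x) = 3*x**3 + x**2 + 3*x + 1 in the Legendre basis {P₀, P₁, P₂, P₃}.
(4/3)P₀ + (24/5)P₁ + (2/3)P₂ + (6/5)P₃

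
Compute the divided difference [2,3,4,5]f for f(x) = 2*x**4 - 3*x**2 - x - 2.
28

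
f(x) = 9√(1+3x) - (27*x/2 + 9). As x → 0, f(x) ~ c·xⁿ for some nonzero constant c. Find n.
2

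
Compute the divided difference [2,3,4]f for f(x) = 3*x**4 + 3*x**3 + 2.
192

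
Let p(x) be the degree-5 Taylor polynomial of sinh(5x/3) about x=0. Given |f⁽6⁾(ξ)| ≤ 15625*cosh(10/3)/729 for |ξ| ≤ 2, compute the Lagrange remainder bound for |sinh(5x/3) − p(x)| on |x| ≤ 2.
12500*cosh(10/3)/6561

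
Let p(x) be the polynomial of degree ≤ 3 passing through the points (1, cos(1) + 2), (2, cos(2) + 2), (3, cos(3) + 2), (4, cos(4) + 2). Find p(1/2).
21*cos(3)/16 - 5*cos(4)/16 - 35*cos(2)/16 + 35*cos(1)/16 + 2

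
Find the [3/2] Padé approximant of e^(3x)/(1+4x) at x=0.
(7227*x**3/5740 + 1899*x**2/820 + 3267*x/1435 + 1)/(-16689*x**2/5740 + 4702*x/1435 + 1)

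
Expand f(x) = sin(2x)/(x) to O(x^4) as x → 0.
2 - 4*x**2/3 + O(x**4)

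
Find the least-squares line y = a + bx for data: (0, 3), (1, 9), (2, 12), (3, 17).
a = 7/2, b = 9/2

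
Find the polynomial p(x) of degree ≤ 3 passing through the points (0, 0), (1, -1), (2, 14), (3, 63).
3*x**3 - x**2 - 3*x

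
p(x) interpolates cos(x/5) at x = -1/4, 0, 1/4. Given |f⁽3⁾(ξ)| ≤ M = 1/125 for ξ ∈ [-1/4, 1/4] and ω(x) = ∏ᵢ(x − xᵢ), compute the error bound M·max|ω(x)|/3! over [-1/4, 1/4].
sqrt(3)/216000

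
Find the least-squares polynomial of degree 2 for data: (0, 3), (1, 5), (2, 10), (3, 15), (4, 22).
99/35 + (68/35)x + (5/7)x²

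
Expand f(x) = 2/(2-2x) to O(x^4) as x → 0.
1 + x + x**2 + x**3 + O(x**4)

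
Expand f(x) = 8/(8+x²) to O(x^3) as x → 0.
1 - x**2/8 + O(x**3)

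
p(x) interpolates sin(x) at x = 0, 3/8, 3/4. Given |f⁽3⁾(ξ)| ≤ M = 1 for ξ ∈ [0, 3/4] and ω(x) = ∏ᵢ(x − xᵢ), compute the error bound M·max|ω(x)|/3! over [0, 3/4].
sqrt(3)/512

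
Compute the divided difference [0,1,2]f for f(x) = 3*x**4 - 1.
21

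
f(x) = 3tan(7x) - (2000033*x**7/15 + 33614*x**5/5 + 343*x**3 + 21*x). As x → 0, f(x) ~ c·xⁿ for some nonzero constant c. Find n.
9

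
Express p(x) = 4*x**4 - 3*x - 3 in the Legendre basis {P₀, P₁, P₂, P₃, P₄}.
(-11/5)P₀ + (-3)P₁ + (16/7)P₂ + (32/35)P₄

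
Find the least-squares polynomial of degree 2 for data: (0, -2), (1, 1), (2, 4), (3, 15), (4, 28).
-8/5 + (-3/5)x + (2)x²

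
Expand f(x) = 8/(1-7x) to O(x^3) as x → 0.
8 + 56*x + 392*x**2 + O(x**3)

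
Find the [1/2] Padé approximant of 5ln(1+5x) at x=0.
25*x/(-25*x**2/12 + 5*x/2 + 1)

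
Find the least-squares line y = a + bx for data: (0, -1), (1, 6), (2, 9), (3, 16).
a = -3/5, b = 27/5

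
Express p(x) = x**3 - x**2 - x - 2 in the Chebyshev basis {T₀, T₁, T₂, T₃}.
(-5/2)T₀ + (-1/4)T₁ + (-1/2)T₂ + (1/4)T₃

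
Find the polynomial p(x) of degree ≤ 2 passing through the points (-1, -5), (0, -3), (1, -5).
-2*x**2 - 3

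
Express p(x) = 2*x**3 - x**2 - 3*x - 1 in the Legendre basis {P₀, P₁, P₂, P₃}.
(-4/3)P₀ + (-9/5)P₁ + (-2/3)P₂ + (4/5)P₃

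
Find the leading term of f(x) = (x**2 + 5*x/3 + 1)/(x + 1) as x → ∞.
x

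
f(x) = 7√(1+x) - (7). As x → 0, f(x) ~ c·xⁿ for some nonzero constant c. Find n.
1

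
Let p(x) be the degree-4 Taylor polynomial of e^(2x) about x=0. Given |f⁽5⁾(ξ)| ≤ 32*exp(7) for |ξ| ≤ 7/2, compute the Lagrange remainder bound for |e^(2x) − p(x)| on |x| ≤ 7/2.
16807*exp(7)/120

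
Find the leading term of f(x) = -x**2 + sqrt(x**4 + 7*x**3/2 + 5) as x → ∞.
7*x/4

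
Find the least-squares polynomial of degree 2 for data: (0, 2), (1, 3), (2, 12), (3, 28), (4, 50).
9/5 + (-19/10)x + (7/2)x²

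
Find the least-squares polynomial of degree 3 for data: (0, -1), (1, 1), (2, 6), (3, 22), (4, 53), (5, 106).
-59/63 + (325/189)x + (-257/252)x² + (107/108)x³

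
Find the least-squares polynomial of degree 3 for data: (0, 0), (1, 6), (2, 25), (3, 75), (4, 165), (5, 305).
41/126 + (37/108)x + (583/252)x² + (53/27)x³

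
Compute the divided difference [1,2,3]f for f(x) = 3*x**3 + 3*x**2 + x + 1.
21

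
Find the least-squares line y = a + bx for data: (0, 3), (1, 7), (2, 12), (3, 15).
a = 31/10, b = 41/10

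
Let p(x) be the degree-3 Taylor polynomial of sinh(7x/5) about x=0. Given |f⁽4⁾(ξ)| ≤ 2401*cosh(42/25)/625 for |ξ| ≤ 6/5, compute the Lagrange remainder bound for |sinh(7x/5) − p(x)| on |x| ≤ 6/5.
129654*cosh(42/25)/390625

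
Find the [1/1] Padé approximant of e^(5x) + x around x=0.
(47*x/12 + 1)/(1 - 25*x/12)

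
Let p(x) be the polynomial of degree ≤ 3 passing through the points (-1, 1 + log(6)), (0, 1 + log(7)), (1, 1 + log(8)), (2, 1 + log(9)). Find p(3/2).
1 + log(4*2**(7/8)*21**(11/16)/7)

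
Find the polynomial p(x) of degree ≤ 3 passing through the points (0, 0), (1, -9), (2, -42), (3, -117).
-3*x**3 - 3*x**2 - 3*x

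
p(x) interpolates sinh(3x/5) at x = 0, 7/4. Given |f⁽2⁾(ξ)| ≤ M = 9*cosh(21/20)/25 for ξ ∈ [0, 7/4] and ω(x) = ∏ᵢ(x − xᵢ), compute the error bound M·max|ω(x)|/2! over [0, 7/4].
441*cosh(21/20)/3200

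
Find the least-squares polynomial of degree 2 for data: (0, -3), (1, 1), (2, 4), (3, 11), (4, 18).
-97/35 + (82/35)x + (5/7)x²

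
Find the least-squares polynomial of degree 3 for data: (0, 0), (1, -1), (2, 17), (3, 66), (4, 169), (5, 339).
-5/42 + (-781/252)x + (-5/42)x² + (103/36)x³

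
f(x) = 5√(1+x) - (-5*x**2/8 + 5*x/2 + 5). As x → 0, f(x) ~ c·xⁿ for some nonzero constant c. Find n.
3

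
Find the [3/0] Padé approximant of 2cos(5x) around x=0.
2 - 25*x**2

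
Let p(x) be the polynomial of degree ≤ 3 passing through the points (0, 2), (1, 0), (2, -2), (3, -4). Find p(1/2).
1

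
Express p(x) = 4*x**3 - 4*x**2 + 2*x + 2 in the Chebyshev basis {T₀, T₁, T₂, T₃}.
(5)T₁ + (-2)T₂ + T₃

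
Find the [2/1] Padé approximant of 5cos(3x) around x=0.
5 - 45*x**2/2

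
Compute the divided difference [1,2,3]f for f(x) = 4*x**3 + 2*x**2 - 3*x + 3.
26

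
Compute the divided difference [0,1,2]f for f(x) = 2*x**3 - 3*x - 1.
6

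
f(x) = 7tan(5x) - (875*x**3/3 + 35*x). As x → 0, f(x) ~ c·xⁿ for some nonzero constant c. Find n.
5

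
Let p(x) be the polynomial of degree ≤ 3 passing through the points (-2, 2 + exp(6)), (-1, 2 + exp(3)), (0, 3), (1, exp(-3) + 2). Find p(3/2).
((-5*exp(6) - 3 + 21*exp(3))*exp(3) + 35)*exp(-3)/16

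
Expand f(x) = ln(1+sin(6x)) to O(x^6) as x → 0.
6*x - 18*x**2 + 36*x**3 - 108*x**4 + 324*x**5 + O(x**6)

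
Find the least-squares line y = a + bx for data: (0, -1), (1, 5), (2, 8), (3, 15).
a = -9/10, b = 51/10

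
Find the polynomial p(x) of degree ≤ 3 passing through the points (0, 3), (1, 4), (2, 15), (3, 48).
2*x**3 - x**2 + 3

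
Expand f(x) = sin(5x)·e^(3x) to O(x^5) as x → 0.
5*x + 15*x**2 + 5*x**3/3 - 40*x**4 + O(x**5)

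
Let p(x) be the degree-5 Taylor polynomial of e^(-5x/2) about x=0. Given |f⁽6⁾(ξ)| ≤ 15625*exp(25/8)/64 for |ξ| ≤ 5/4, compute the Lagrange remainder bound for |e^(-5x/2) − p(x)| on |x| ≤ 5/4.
48828125*exp(25/8)/37748736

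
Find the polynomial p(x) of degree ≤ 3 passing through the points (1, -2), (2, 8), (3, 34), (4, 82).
x**3 + 2*x**2 - 3*x - 2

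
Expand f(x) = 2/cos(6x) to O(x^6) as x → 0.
2 + 36*x**2 + 540*x**4 + O(x**6)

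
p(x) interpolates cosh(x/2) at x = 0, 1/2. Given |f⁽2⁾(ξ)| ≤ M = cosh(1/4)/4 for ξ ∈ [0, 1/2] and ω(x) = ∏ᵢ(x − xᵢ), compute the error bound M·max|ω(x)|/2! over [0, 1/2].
cosh(1/4)/128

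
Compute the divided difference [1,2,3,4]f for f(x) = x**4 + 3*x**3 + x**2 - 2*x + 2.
13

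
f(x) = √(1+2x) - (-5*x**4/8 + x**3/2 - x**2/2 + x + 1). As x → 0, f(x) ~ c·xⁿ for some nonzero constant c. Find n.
5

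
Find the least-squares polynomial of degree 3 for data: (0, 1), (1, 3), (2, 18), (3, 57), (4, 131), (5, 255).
55/63 + (185/378)x + (-2/63)x² + (109/54)x³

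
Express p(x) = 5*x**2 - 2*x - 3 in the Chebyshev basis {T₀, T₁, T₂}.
(-1/2)T₀ + (-2)T₁ + (5/2)T₂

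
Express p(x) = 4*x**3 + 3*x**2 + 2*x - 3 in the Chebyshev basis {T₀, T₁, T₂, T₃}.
(-3/2)T₀ + (5)T₁ + (3/2)T₂ + T₃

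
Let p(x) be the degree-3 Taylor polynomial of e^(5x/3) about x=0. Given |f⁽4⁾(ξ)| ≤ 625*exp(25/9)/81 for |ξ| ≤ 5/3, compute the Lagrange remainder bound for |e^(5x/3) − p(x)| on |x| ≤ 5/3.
390625*exp(25/9)/157464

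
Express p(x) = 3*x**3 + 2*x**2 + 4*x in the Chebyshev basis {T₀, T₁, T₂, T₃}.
T₀ + (25/4)T₁ + T₂ + (3/4)T₃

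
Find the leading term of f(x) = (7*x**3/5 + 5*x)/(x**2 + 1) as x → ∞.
7*x/5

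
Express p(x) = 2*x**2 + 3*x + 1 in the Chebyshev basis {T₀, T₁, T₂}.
(2)T₀ + (3)T₁ + T₂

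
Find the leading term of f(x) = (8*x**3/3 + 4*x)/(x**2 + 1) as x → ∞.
8*x/3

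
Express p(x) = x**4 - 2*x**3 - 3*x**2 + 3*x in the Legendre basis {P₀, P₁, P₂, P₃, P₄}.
(-4/5)P₀ + (9/5)P₁ + (-10/7)P₂ + (-4/5)P₃ + (8/35)P₄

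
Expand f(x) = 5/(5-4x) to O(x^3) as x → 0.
1 + 4*x/5 + 16*x**2/25 + O(x**3)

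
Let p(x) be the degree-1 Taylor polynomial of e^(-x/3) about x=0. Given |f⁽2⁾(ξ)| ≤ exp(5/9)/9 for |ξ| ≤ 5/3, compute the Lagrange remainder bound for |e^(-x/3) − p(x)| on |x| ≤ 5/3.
25*exp(5/9)/162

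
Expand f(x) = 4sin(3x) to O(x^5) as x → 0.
12*x - 18*x**3 + O(x**5)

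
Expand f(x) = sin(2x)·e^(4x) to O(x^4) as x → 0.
2*x + 8*x**2 + 44*x**3/3 + O(x**4)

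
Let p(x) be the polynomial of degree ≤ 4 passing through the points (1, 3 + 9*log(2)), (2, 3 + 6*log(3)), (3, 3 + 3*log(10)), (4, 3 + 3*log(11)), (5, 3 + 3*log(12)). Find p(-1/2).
3 + log(79228162514264337593543950336000000000000000000000000000000000000000000000000000000000000000000000*11**(29/32)*2**(75/128)*3**(57/128)*5**(39/64)/16498470378713279211530953935282941406772053995091988430139472909795873188682476523141453410937017)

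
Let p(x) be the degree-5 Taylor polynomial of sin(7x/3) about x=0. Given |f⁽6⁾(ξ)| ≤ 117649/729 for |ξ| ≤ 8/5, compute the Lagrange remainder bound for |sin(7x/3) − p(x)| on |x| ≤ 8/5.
1927561216/512578125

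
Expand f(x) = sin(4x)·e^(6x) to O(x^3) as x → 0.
4*x + 24*x**2 + O(x**3)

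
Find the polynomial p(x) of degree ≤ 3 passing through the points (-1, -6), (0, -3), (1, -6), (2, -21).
-x**3 - 3*x**2 + x - 3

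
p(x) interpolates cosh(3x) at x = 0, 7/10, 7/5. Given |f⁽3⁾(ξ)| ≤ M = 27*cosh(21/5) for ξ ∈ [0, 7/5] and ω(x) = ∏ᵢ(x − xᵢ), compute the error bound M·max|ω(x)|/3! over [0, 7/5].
343*sqrt(3)*cosh(21/5)/1000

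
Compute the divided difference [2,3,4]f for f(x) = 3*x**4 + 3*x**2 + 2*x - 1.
168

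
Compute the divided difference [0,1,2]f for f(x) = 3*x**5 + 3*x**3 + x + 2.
54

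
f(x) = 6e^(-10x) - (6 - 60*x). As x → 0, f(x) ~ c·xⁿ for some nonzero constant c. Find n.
2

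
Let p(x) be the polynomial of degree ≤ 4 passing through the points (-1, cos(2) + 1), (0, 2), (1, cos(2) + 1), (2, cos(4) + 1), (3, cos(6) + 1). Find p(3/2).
15*cos(4)/32 + 93*cos(2)/128 - 5*cos(6)/128 + 27/32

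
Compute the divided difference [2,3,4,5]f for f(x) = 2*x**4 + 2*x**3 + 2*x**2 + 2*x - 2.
30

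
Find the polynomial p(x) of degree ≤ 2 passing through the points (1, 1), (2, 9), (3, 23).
3*x**2 - x - 1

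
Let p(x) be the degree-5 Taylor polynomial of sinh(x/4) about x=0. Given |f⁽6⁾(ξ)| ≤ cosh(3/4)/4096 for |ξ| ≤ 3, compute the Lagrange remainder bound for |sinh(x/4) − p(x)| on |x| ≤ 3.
81*cosh(3/4)/327680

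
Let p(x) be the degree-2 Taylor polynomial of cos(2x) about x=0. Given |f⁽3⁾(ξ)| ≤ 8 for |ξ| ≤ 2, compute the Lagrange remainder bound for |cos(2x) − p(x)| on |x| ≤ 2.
32/3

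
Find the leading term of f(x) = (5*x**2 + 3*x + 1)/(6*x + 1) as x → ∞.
5*x/6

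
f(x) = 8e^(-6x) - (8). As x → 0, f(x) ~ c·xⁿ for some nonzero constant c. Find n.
1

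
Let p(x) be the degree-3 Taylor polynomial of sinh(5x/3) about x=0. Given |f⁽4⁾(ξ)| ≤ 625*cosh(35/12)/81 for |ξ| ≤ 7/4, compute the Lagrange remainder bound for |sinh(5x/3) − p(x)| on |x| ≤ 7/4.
1500625*cosh(35/12)/497664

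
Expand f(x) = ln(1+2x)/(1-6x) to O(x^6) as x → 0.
2*x + 10*x**2 + 188*x**3/3 + 372*x**4 + 11192*x**5/5 + O(x**6)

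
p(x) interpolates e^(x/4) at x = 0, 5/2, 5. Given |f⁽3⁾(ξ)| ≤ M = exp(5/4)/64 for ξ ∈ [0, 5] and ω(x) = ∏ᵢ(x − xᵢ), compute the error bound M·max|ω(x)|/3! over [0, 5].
125*sqrt(3)*exp(5/4)/13824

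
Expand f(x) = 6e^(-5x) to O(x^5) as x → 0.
6 - 30*x + 75*x**2 - 125*x**3 + 625*x**4/4 + O(x**5)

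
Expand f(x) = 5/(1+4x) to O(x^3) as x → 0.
5 - 20*x + 80*x**2 + O(x**3)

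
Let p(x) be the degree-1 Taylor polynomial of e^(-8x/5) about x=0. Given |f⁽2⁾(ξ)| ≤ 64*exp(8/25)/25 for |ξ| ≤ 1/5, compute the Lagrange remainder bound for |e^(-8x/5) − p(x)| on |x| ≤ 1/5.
32*exp(8/25)/625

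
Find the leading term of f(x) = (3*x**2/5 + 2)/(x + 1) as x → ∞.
3*x/5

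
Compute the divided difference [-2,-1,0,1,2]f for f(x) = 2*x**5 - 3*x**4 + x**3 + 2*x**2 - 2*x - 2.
-3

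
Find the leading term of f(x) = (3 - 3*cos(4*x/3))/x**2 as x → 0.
8/3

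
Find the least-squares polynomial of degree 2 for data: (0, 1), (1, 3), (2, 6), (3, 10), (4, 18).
44/35 + (27/70)x + (13/14)x²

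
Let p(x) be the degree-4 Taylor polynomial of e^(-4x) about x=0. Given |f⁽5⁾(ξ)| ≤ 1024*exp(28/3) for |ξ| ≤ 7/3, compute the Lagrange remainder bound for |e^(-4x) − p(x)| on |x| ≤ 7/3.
2151296*exp(28/3)/3645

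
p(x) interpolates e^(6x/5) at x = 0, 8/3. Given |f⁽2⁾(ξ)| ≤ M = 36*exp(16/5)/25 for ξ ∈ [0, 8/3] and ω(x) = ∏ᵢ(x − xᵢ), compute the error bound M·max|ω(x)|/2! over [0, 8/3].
32*exp(16/5)/25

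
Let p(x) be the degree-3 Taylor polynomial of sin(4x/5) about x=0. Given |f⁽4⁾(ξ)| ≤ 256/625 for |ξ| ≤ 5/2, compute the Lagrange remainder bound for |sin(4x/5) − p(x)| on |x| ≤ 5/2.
2/3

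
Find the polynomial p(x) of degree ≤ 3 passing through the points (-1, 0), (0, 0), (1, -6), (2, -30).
-2*x**3 - 3*x**2 - x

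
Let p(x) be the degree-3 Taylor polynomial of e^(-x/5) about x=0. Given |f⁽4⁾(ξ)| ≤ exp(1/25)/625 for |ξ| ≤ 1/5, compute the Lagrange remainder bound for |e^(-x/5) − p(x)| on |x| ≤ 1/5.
exp(1/25)/9375000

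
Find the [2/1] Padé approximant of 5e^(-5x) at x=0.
(125*x**2/6 - 50*x/3 + 5)/(5*x/3 + 1)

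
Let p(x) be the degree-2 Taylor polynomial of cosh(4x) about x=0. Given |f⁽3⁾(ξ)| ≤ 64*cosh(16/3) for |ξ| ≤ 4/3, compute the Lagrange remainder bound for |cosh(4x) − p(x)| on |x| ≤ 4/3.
2048*cosh(16/3)/81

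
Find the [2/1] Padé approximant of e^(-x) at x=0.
(x**2/6 - 2*x/3 + 1)/(x/3 + 1)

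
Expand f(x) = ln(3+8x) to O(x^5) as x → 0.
log(3) + 8*x/3 - 32*x**2/9 + 512*x**3/81 - 1024*x**4/81 + O(x**5)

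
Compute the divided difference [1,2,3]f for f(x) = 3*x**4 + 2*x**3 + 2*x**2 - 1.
89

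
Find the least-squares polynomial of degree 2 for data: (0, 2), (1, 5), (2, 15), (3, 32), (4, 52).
58/35 + (69/70)x + (41/14)x²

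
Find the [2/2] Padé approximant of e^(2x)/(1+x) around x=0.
(2*x**2/3 + x + 1)/(1 - x**2/3)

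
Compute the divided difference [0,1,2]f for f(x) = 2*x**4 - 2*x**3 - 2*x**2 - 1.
6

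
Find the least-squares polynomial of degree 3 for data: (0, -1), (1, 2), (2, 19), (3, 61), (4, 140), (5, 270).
-139/126 + (709/756)x + (53/126)x² + (221/108)x³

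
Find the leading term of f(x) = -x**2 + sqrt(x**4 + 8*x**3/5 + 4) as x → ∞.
4*x/5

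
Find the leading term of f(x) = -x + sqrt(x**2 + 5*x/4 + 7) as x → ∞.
5/8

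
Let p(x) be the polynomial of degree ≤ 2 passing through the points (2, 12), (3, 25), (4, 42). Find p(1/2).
0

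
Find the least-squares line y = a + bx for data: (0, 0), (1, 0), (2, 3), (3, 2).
a = -1/10, b = 9/10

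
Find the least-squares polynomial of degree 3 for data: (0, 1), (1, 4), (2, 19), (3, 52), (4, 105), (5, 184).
65/63 + (-400/189)x + (38/9)x² + (19/27)x³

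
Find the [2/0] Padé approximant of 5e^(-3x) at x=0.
45*x**2/2 - 15*x + 5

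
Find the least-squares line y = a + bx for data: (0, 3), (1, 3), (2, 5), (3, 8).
a = 11/5, b = 17/10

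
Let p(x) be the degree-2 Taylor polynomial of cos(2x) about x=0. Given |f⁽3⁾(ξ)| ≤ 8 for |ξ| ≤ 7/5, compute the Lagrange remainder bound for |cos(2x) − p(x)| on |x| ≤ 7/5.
1372/375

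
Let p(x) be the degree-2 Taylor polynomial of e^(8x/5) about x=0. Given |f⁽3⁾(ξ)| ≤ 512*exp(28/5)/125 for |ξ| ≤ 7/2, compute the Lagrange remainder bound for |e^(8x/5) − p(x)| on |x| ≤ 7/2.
10976*exp(28/5)/375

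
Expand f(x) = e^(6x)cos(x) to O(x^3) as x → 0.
1 + 6*x + 35*x**2/2 + O(x**3)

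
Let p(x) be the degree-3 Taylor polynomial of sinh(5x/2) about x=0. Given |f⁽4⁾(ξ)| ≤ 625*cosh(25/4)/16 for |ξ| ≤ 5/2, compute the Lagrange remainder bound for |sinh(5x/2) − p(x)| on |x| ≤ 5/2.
390625*cosh(25/4)/6144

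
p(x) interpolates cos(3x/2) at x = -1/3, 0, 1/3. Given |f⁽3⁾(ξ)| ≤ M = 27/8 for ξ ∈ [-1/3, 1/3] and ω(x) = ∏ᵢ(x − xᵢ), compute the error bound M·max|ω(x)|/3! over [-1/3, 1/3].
sqrt(3)/216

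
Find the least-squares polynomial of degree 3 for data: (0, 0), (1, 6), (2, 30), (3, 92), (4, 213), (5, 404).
5/18 + (733/756)x + (64/63)x² + (323/108)x³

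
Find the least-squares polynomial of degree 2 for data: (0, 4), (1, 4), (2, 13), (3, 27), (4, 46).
124/35 + (-111/70)x + (43/14)x²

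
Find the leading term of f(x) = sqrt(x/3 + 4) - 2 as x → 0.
x/12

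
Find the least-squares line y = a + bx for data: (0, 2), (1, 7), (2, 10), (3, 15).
a = 11/5, b = 21/5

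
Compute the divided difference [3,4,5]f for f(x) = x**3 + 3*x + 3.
12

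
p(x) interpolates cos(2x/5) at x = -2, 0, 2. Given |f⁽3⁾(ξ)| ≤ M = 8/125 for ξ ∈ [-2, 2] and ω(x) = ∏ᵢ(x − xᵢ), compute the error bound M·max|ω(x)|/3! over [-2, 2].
64*sqrt(3)/3375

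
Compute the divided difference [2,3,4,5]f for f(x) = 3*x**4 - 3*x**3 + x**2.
39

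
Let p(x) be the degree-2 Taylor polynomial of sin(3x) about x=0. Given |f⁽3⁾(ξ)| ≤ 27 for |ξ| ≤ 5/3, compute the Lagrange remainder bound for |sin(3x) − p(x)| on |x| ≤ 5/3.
125/6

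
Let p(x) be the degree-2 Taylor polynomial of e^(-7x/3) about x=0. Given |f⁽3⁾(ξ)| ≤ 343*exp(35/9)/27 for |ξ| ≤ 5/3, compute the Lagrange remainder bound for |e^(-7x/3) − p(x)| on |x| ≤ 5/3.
42875*exp(35/9)/4374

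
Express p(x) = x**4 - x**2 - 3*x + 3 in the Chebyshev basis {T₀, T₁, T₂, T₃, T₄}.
(23/8)T₀ + (-3)T₁ + (1/8)T₄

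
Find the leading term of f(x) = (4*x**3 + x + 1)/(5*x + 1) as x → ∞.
4*x**2/5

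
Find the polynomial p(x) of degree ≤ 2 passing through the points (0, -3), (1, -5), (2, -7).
-2*x - 3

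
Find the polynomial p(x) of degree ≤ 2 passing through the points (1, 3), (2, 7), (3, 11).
4*x - 1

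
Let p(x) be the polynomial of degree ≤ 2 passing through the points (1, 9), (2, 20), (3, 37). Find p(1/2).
23/4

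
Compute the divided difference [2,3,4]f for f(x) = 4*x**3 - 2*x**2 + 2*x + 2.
34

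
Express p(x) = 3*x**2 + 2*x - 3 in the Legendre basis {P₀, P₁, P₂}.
(-2)P₀ + (2)P₁ + (2)P₂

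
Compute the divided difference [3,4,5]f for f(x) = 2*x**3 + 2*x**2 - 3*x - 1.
26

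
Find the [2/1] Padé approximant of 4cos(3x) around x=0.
4 - 18*x**2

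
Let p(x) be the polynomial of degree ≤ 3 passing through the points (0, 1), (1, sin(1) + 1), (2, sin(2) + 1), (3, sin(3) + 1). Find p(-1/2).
-35*sin(1)/16 - 5*sin(3)/16 + 1 + 21*sin(2)/16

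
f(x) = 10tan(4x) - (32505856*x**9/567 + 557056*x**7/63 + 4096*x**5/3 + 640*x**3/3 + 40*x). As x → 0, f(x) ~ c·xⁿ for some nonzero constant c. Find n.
11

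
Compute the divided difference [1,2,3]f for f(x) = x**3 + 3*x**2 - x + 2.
9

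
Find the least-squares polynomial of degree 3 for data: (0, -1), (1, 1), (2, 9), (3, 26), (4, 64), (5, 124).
-127/126 + (1399/756)x + (-185/252)x² + (29/27)x³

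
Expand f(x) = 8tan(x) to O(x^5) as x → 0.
8*x + 8*x**3/3 + O(x**5)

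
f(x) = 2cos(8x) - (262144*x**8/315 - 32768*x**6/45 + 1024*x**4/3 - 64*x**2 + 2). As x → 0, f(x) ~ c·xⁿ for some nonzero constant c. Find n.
10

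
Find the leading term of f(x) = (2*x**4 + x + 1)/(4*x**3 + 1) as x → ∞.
x/2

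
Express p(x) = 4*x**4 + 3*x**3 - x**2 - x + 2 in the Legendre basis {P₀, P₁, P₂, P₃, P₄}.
(37/15)P₀ + (4/5)P₁ + (34/21)P₂ + (6/5)P₃ + (32/35)P₄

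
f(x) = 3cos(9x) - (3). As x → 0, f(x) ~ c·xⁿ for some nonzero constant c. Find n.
2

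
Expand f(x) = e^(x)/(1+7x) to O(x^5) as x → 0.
1 - 6*x + 85*x**2/2 - 892*x**3/3 + 16651*x**4/8 + O(x**5)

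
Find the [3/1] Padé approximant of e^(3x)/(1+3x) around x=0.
(99*x**3/16 + 9*x**2/2 + 27*x/8 + 1)/(27*x/8 + 1)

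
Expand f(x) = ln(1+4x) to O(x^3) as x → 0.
4*x - 8*x**2 + O(x**3)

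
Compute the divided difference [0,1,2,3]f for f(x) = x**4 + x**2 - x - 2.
6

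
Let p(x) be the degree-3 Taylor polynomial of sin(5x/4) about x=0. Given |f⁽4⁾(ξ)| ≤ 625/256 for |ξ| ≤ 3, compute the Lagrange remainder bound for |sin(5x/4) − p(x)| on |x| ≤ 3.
16875/2048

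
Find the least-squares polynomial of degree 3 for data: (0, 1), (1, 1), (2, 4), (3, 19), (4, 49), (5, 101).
10/9 + (-158/189)x + (-41/63)x² + (26/27)x³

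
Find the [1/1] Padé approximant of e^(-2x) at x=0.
(1 - x)/(x + 1)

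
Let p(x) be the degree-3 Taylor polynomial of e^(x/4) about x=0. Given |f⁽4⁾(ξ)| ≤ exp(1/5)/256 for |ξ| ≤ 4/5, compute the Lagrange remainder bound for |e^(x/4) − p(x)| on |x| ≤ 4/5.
exp(1/5)/15000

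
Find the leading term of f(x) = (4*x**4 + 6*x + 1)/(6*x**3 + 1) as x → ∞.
2*x/3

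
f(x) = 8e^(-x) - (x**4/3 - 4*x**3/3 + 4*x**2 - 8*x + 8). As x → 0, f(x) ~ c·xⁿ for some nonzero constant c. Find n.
5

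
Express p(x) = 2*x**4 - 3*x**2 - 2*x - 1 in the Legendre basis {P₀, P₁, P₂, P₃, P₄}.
(-8/5)P₀ + (-2)P₁ + (-6/7)P₂ + (16/35)P₄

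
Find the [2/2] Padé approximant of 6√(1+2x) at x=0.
(15*x**2/2 + 15*x + 6)/(x**2/4 + 3*x/2 + 1)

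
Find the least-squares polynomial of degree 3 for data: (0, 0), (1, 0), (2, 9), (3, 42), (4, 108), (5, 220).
1/9 + (-347/189)x + (-41/63)x² + (53/27)x³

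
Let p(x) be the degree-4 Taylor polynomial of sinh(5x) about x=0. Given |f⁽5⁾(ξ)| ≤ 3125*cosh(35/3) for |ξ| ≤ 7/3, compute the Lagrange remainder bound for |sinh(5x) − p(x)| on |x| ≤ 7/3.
10504375*cosh(35/3)/5832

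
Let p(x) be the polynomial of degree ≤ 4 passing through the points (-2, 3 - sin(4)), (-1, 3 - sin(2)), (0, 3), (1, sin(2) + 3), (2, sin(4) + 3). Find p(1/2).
-sin(4)/16 + 5*sin(2)/8 + 3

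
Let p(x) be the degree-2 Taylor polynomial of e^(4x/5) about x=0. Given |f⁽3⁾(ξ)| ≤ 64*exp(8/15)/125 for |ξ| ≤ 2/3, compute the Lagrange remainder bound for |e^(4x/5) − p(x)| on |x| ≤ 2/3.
256*exp(8/15)/10125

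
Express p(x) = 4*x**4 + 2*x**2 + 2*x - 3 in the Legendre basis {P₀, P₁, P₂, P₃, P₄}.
(-23/15)P₀ + (2)P₁ + (76/21)P₂ + (32/35)P₄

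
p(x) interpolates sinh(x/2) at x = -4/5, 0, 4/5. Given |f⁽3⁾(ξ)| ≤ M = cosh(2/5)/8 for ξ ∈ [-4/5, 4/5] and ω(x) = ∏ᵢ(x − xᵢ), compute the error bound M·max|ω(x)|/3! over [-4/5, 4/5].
8*sqrt(3)*cosh(2/5)/3375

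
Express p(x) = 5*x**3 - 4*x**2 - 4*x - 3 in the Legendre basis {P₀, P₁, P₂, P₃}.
(-13/3)P₀ - P₁ + (-8/3)P₂ + (2)P₃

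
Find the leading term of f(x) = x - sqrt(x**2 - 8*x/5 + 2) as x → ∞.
4/5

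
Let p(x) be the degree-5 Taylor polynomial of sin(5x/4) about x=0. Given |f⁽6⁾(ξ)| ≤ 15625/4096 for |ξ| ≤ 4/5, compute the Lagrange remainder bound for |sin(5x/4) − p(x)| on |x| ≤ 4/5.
1/720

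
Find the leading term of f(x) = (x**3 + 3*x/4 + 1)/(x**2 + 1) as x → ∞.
x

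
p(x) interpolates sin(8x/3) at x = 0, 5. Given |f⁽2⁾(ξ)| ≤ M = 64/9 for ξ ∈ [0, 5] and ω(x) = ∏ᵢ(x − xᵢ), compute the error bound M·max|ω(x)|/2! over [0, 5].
200/9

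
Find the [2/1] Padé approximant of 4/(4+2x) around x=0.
1/(x/2 + 1)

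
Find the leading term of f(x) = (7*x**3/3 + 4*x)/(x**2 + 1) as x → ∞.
7*x/3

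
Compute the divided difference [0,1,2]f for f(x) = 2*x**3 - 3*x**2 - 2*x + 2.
3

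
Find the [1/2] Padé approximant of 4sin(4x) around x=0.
16*x/(8*x**2/3 + 1)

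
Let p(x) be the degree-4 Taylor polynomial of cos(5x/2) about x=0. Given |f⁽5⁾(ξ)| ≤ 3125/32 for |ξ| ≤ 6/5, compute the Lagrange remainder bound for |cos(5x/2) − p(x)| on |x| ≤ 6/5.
81/40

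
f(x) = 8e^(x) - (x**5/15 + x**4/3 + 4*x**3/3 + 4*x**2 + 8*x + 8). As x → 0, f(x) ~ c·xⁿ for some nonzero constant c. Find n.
6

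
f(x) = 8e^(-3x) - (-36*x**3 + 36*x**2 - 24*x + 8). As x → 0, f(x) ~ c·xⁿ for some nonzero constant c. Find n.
4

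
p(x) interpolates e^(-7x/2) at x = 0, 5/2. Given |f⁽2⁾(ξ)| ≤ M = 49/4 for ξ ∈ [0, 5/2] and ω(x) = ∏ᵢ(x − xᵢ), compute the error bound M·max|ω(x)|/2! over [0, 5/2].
1225/128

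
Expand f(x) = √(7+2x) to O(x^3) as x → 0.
sqrt(7) + sqrt(7)*x/7 - sqrt(7)*x**2/98 + O(x**3)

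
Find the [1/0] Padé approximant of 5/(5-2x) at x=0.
2*x/5 + 1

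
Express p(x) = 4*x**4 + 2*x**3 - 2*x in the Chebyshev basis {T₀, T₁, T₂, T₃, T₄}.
(3/2)T₀ + (-1/2)T₁ + (2)T₂ + (1/2)T₃ + (1/2)T₄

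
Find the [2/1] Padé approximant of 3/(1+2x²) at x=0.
3 - 6*x**2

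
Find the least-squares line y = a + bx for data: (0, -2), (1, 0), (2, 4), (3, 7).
a = -12/5, b = 31/10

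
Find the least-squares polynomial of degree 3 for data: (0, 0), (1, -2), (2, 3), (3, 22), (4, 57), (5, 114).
1/14 + (-137/28)x + (25/14)x² + (3/4)x³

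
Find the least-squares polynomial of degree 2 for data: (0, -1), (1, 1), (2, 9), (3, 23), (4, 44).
-32/35 + (-48/35)x + (22/7)x²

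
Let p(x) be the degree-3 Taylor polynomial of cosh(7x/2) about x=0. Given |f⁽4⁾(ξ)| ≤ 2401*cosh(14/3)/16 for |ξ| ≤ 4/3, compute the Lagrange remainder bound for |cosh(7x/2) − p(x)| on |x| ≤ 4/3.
4802*cosh(14/3)/243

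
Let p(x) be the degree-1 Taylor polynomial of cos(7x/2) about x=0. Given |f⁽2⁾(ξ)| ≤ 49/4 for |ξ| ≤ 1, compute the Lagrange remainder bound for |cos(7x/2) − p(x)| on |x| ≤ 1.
49/8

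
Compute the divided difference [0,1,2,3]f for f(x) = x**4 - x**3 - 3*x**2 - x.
5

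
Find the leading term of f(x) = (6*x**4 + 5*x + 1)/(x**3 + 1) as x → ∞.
6*x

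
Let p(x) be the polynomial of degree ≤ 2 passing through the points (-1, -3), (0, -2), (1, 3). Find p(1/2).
0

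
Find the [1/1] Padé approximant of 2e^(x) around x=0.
(x + 2)/(1 - x/2)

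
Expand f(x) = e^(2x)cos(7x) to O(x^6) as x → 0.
1 + 2*x - 45*x**2/2 - 143*x**3/3 + 1241*x**4/24 + 10061*x**5/60 + O(x**6)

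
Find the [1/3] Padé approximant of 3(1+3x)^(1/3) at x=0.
(15*x/2 + 3)/(x**3/3 - x**2/2 + 3*x/2 + 1)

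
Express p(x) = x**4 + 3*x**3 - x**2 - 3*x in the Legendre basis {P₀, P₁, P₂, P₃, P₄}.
(-2/15)P₀ + (-6/5)P₁ + (-2/21)P₂ + (6/5)P₃ + (8/35)P₄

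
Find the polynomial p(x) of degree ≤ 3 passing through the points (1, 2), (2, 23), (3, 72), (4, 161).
2*x**3 + 2*x**2 + x - 3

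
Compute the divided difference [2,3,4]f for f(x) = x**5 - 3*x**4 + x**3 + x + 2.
129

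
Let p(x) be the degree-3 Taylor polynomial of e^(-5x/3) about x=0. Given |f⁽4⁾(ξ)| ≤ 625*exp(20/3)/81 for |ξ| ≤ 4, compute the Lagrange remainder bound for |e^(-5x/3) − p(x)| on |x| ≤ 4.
20000*exp(20/3)/243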